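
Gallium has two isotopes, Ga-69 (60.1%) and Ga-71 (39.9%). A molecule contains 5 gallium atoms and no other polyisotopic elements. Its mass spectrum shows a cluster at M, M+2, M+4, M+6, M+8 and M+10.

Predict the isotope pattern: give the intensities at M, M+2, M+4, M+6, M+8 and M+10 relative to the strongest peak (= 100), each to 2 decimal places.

22.69 : 75.31 : 100.00 : 66.39 : 22.04 : 2.93

The 5 Ga atoms are independent, so intensities follow the terms of (0.601 + 0.399)^5.
P(M) = 0.601^5 = 0.078410
P(M+2) = 5 × 0.601^4 × 0.399^1 = 0.260280
P(M+4) = 10 × 0.601^3 × 0.399^2 = 0.345596
P(M+6) = 10 × 0.601^2 × 0.399^3 = 0.229439
P(M+8) = 5 × 0.601^1 × 0.399^4 = 0.076162
P(M+10) = 0.399^5 = 0.010113
The M+4 peak is largest (0.345596); scaling to 100 gives 22.69 : 75.31 : 100.00 : 66.39 : 22.04 : 2.93.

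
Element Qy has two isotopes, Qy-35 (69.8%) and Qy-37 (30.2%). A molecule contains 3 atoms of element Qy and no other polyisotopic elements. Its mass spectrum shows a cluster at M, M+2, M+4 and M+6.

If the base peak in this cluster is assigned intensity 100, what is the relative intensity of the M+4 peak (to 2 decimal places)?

Term probabilities: M 0.3401, M+2 0.4414, M+4 0.1910, M+6 0.0275. Base peak = M+2.
P(M+2) = C(3,1) × 0.698^2 × 0.302^1 = 3 × 0.487204 × 0.3020 = 0.441407 (base)
P(M+4) = C(3,2) × 0.698^1 × 0.302^2 = 3 × 0.6980 × 0.091204 = 0.190981
Relative intensity = 0.190981 / 0.441407 × 100 = 43.27

43.27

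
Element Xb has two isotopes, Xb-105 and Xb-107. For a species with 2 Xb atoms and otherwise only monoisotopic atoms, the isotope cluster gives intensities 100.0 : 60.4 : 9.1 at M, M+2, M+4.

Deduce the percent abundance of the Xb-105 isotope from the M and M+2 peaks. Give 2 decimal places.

76.80%

If p is the fraction of Xb that is Xb-105, then I(M+2)/I(M) = [C(2,1)·p^1·(1−p)] / p^2 = 2·(1−p)/p = 60.4/100.0 = 0.6040
(1−p)/p = 0.6040/2 = 0.3020  ⇒  p = 1/(1 + 0.3020) = 0.7680
Xb-105: 76.80%, Xb-107: 23.20%.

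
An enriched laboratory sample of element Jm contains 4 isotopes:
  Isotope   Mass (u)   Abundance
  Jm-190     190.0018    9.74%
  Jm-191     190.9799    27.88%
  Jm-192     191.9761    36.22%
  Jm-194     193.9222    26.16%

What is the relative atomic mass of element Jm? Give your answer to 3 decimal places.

Weight each isotope mass by its fractional abundance: 0.0974 × 190.0018 + 0.2788 × 190.9799 + 0.3622 × 191.9761 + 0.2616 × 193.9222
= 18.50618 + 53.24520 + 69.53374 + 50.73005 = 192.01517 u

192.015 u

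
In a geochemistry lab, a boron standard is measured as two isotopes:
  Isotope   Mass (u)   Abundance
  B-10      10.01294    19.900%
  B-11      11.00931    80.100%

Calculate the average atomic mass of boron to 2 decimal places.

10.81 u

Average mass = Σ (abundance × isotope mass) = 0.19900 × 10.01294 + 0.80100 × 11.00931
= 1.992575 + 8.818457 = 10.811032 u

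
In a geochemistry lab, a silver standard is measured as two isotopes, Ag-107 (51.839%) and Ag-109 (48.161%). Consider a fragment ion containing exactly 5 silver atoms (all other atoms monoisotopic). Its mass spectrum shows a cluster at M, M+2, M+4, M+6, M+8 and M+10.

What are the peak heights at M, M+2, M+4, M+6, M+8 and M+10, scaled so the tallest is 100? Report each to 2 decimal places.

Expanding (0.51839 + 0.48161)^5:
P(M) = 0.51839^5 = 0.037435
P(M+2) = 5 × 0.51839^4 × 0.48161^1 = 0.173897
P(M+4) = 10 × 0.51839^3 × 0.48161^2 = 0.323118
P(M+6) = 10 × 0.51839^2 × 0.48161^3 = 0.300192
P(M+8) = 5 × 0.51839^1 × 0.48161^4 = 0.139447
P(M+10) = 0.48161^5 = 0.025911
The M+4 peak is largest (0.323118); scaling to 100 gives 11.59 : 53.82 : 100.00 : 92.90 : 43.16 : 8.02.

11.59 : 53.82 : 100.00 : 92.90 : 43.16 : 8.02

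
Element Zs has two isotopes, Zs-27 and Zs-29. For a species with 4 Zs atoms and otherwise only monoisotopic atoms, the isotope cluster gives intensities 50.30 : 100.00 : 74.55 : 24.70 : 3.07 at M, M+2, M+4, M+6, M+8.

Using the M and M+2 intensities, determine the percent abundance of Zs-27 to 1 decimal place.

Write p for the Zs-27 fraction. I(M+2)/I(M) = [C(4,1)·p^3·(1−p)] / p^4 = 4·(1−p)/p = 100.00/50.30 = 1.9881
(1−p)/p = 1.9881/4 = 0.4970  ⇒  p = 1/(1 + 0.4970) = 0.6680
Zs-27: 66.8%, Zs-29: 33.2%.

66.8%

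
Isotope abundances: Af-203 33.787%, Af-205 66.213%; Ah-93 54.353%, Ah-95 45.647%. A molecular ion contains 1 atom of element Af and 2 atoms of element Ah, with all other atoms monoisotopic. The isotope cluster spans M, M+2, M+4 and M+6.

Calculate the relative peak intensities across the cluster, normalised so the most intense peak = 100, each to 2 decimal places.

25.02 : 91.05 : 100.00 : 34.58

Element Af pattern (n=1): 0.33787 : 0.66213
Element Ah pattern (n=2): 0.29542486 : 0.49621028 : 0.20836486
Convolve the two distributions (both contribute in 2-u steps):
  M: 0.33787×0.29542486 = 0.099815
  M+2: 0.33787×0.49621028 + 0.66213×0.29542486 = 0.363264
  M+4: 0.33787×0.20836486 + 0.66213×0.49621028 = 0.398956
  M+6: 0.66213×0.20836486 = 0.137965
Scale to base peak (0.398956) = 100: 25.02 : 91.05 : 100.00 : 34.58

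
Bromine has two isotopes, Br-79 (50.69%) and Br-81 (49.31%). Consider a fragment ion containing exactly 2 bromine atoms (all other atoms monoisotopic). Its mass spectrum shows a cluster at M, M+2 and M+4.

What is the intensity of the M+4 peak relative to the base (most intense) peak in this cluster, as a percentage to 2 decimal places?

48.64%

(0.5069 + 0.4931)^2 gives M 0.2569, M+2 0.4999, M+4 0.2431; the largest is M+2.
P(M+2) = C(2,1) × 0.5069^1 × 0.4931^1 = 2 × 0.5069 × 0.4931 = 0.499905 (base)
P(M+4) = C(2,2) × 0.5069^0 × 0.4931^2 = 1 × 1.0000 × 0.24314761 = 0.243148
Relative intensity = 0.243148 / 0.499905 × 100 = 48.64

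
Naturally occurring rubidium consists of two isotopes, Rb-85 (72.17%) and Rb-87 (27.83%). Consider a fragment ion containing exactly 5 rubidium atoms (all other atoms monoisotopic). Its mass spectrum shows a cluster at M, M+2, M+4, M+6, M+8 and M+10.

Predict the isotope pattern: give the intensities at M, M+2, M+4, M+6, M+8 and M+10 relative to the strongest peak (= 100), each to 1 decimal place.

The 5 Rb atoms are independent, so intensities follow the terms of (0.7217 + 0.2783)^5.
P(M) = 0.7217^5 = 0.195787
P(M+2) = 5 × 0.7217^4 × 0.2783^1 = 0.377494
P(M+4) = 10 × 0.7217^3 × 0.2783^2 = 0.291136
P(M+6) = 10 × 0.7217^2 × 0.2783^3 = 0.112267
P(M+8) = 5 × 0.7217^1 × 0.2783^4 = 0.021646
P(M+10) = 0.2783^5 = 0.001669
The M+2 peak is largest (0.377494); scaling to 100 gives 51.9 : 100.0 : 77.1 : 29.7 : 5.7 : 0.4.

51.9 : 100.0 : 77.1 : 29.7 : 5.7 : 0.4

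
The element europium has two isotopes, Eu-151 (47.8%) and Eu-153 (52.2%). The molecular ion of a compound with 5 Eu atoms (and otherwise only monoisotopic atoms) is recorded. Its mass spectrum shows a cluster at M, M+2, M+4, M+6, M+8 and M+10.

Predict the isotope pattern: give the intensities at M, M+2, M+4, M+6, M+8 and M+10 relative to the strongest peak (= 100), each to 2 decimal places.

The 5 Eu atoms are independent, so intensities follow the terms of (0.478 + 0.522)^5.
P(M) = 0.478^5 = 0.024954
P(M+2) = 5 × 0.478^4 × 0.522^1 = 0.136255
P(M+4) = 10 × 0.478^3 × 0.522^2 = 0.297594
P(M+6) = 10 × 0.478^2 × 0.522^3 = 0.324988
P(M+8) = 5 × 0.478^1 × 0.522^4 = 0.177452
P(M+10) = 0.522^5 = 0.038757
The M+6 peak is largest (0.324988); scaling to 100 gives 7.68 : 41.93 : 91.57 : 100.00 : 54.60 : 11.93.

7.68 : 41.93 : 91.57 : 100.00 : 54.60 : 11.93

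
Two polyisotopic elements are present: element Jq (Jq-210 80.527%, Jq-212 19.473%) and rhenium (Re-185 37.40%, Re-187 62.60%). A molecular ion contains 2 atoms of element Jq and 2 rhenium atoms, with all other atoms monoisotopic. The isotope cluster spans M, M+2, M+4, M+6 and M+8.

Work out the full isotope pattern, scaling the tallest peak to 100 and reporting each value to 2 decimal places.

22.33 : 85.54 : 100.00 : 34.62 : 3.66

Element Jq pattern (n=2): 0.64845977 : 0.31362045 : 0.03791977
Rhenium pattern (n=2): 0.139876 : 0.468248 : 0.391876
Convolve the two distributions (both contribute in 2-u steps):
  M: 0.64845977×0.139876 = 0.090704
  M+2: 0.64845977×0.468248 + 0.31362045×0.139876 = 0.347508
  M+4: 0.64845977×0.391876 + 0.31362045×0.468248 + 0.03791977×0.139876 = 0.406272
  M+6: 0.31362045×0.391876 + 0.03791977×0.468248 = 0.140656
  M+8: 0.03791977×0.391876 = 0.014860
Scale to base peak (0.406272) = 100: 22.33 : 85.54 : 100.00 : 34.62 : 3.66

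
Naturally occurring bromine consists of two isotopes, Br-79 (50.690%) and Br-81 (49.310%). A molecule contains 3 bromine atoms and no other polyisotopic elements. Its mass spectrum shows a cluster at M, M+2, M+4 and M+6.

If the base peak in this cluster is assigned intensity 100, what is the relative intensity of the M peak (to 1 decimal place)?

34.3

(0.50690 + 0.49310)^3 gives M 0.1302, M+2 0.3801, M+4 0.3698, M+6 0.1199; the largest is M+2.
P(M+2) = C(3,1) × 0.50690^2 × 0.49310^1 = 3 × 0.25694761 × 0.4931 = 0.380103 (base)
P(M) = C(3,0) × 0.50690^3 × 0.49310^0 = 1 × 0.13024674 × 1.0000 = 0.130247
Relative intensity = 0.130247 / 0.380103 × 100 = 34.3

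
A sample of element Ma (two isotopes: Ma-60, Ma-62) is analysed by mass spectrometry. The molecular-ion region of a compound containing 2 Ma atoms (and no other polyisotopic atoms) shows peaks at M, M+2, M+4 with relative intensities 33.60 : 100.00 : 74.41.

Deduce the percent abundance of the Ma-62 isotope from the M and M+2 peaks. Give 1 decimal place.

59.8%

Write p for the Ma-60 fraction. I(M+2)/I(M) = [C(2,1)·p^1·(1−p)] / p^2 = 2·(1−p)/p = 100.00/33.60 = 2.9762
(1−p)/p = 2.9762/2 = 1.4881  ⇒  p = 1/(1 + 1.4881) = 0.4019
Ma-60: 40.2%, Ma-62: 59.8%.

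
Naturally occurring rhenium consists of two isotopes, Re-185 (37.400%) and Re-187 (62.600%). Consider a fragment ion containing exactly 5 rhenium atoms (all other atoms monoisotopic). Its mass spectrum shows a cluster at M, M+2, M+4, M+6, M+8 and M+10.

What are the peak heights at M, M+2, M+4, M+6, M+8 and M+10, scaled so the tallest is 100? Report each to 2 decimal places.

Expanding (0.37400 + 0.62600)^5:
P(M) = 0.37400^5 = 0.007317
P(M+2) = 5 × 0.37400^4 × 0.62600^1 = 0.061239
P(M+4) = 10 × 0.37400^3 × 0.62600^2 = 0.205005
P(M+6) = 10 × 0.37400^2 × 0.62600^3 = 0.343136
P(M+8) = 5 × 0.37400^1 × 0.62600^4 = 0.287170
P(M+10) = 0.62600^5 = 0.096133
The M+6 peak is largest (0.343136); scaling to 100 gives 2.13 : 17.85 : 59.74 : 100.00 : 83.69 : 28.02.

2.13 : 17.85 : 59.74 : 100.00 : 83.69 : 28.02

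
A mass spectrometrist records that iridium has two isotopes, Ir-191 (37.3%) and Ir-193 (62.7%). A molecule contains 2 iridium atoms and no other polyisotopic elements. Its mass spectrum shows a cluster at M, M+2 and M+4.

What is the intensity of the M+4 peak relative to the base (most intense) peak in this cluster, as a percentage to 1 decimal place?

(0.373 + 0.627)^2 gives M 0.1391, M+2 0.4677, M+4 0.3931; the largest is M+2.
P(M+2) = C(2,1) × 0.373^1 × 0.627^1 = 2 × 0.3730 × 0.6270 = 0.467742 (base)
P(M+4) = C(2,2) × 0.373^0 × 0.627^2 = 1 × 1.0000 × 0.393129 = 0.393129
Relative intensity = 0.393129 / 0.467742 × 100 = 84.0

84.0%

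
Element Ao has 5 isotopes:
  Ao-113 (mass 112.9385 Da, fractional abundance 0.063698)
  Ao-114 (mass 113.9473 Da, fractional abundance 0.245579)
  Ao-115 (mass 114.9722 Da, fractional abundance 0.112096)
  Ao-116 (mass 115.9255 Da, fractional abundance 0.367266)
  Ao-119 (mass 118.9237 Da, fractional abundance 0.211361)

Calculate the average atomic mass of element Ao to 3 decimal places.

The abundance-weighted mean is 0.063698 × 112.9385 + 0.245579 × 113.9473 + 0.112096 × 114.9722 + 0.367266 × 115.9255 + 0.211361 × 118.9237
= 7.19396 + 27.98306 + 12.88792 + 42.57549 + 25.13583 = 115.77626 Da

115.776 Da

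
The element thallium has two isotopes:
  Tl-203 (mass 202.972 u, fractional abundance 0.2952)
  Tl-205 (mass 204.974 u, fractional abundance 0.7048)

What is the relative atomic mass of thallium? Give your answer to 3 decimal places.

204.383 u

Average mass = Σ (abundance × isotope mass) = 0.2952 × 202.972 + 0.7048 × 204.974
= 59.9173 + 144.4657 = 204.3830 u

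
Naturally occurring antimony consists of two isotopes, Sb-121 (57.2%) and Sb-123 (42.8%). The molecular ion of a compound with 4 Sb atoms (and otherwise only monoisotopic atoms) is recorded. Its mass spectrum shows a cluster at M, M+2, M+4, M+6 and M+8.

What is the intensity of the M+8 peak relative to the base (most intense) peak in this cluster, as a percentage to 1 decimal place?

9.3%

Term probabilities: M 0.1070, M+2 0.3204, M+4 0.3596, M+6 0.1794, M+8 0.0336. Base peak = M+4.
P(M+4) = C(4,2) × 0.572^2 × 0.428^2 = 6 × 0.327184 × 0.183184 = 0.359609 (base)
P(M+8) = C(4,4) × 0.572^0 × 0.428^4 = 1 × 1.0000 × 0.03355638 = 0.033556
Relative intensity = 0.033556 / 0.359609 × 100 = 9.3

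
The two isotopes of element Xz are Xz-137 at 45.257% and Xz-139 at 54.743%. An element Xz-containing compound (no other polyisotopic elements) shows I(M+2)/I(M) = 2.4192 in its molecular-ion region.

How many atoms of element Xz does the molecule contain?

2

With n Xz atoms, P(M+2)/P(M) = C(n,1)·p^(n−1)q / p^n = n·q/p = n · 0.54743/0.45257.
n = 2.4192 × 0.45257/0.54743 = 2.00 ≈ 2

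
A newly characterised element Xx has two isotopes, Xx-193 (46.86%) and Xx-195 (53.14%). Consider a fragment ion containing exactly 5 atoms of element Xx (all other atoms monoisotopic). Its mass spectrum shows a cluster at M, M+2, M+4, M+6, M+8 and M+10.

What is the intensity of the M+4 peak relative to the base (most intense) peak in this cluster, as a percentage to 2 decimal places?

Binomial terms of (0.4686 + 0.5314)^5: M 0.0226, M+2 0.1281, M+4 0.2906, M+6 0.3295, M+8 0.1868, M+10 0.0424 → M+6 is the base peak.
P(M+6) = C(5,3) × 0.4686^2 × 0.5314^3 = 10 × 0.21958596 × 0.1500599 = 0.329510 (base)
P(M+4) = C(5,2) × 0.4686^3 × 0.5314^2 = 10 × 0.10289798 × 0.28238596 = 0.290569
Relative intensity = 0.290569 / 0.329510 × 100 = 88.18

88.18%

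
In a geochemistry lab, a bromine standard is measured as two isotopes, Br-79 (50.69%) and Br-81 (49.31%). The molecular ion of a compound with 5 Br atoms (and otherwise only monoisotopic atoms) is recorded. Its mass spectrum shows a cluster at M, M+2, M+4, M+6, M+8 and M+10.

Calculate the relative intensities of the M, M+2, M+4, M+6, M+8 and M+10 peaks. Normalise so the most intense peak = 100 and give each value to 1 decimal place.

Each Br atom is independently Br-79 (p = 0.5069) or Br-81 (q = 0.4931); the cluster is the binomial expansion (p + q)^5.
P(M) = 0.5069^5 = 0.033467
P(M+2) = 5 × 0.5069^4 × 0.4931^1 = 0.162777
P(M+4) = 10 × 0.5069^3 × 0.4931^2 = 0.316692
P(M+6) = 10 × 0.5069^2 × 0.4931^3 = 0.308070
P(M+8) = 5 × 0.5069^1 × 0.4931^4 = 0.149842
P(M+10) = 0.4931^5 = 0.029152
The M+4 peak is largest (0.316692); scaling to 100 gives 10.6 : 51.4 : 100.0 : 97.3 : 47.3 : 9.2.

10.6 : 51.4 : 100.0 : 97.3 : 47.3 : 9.2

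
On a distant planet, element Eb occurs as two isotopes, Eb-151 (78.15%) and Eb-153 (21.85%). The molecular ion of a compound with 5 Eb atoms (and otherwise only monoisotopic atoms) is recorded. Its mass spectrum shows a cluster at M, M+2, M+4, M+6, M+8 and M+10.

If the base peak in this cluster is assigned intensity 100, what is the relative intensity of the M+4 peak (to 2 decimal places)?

55.92

Binomial terms of (0.7815 + 0.2185)^5: M 0.2915, M+2 0.4075, M+4 0.2279, M+6 0.0637, M+8 0.0089, M+10 0.0005 → M+2 is the base peak.
P(M+2) = C(5,1) × 0.7815^4 × 0.2185^1 = 5 × 0.3730061 × 0.2185 = 0.407509 (base)
P(M+4) = C(5,2) × 0.7815^3 × 0.2185^2 = 10 × 0.47729507 × 0.04774225 = 0.227871
Relative intensity = 0.227871 / 0.407509 × 100 = 55.92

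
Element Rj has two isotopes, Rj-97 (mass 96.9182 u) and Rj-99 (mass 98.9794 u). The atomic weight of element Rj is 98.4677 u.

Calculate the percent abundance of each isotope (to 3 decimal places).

Rj-97: 24.825%, Rj-99: 75.175%

With x = fraction of Rj-97 (so Rj-99 is 1 − x):
96.9182·x + 98.9794·(1 − x) = 98.4677
(96.9182 − 98.9794)·x = 98.4677 − 98.9794
x = -0.5117 / -2.0612 = 0.24825 → 24.825% Rj-97, 75.175% Rj-99.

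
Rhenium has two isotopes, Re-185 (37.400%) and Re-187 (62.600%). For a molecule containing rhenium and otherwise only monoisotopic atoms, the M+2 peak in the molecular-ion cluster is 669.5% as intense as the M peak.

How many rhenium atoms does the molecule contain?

4

For n independent Re atoms, I(M+2)/I(M) = n · (abundance Re-187) / (abundance Re-185) = n · 0.62600/0.37400.
n = 6.695 × 0.37400/0.62600 = 4.00 ≈ 4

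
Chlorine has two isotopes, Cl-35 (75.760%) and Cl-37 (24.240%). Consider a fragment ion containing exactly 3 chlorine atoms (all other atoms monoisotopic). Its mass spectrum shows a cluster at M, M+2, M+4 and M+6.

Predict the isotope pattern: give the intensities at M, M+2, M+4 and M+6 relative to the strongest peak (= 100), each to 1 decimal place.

The 3 Cl atoms are independent, so intensities follow the terms of (0.75760 + 0.24240)^3.
P(M) = 0.75760^3 = 0.434830
P(M+2) = 3 × 0.75760^2 × 0.24240^1 = 0.417382
P(M+4) = 3 × 0.75760^1 × 0.24240^2 = 0.133545
P(M+6) = 0.24240^3 = 0.014243
The M peak is largest (0.434830); scaling to 100 gives 100.0 : 96.0 : 30.7 : 3.3.

100.0 : 96.0 : 30.7 : 3.3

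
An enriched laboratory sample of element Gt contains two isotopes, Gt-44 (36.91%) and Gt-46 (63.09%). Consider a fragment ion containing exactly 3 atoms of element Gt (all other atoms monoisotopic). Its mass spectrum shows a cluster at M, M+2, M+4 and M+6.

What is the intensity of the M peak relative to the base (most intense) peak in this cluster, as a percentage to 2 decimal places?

11.41%

Term probabilities: M 0.0503, M+2 0.2579, M+4 0.4407, M+6 0.2511. Base peak = M+4.
P(M+4) = C(3,2) × 0.3691^1 × 0.6309^2 = 3 × 0.3691 × 0.39803481 = 0.440744 (base)
P(M) = C(3,0) × 0.3691^3 × 0.6309^0 = 1 × 0.05028427 × 1.0000 = 0.050284
Relative intensity = 0.050284 / 0.440744 × 100 = 11.41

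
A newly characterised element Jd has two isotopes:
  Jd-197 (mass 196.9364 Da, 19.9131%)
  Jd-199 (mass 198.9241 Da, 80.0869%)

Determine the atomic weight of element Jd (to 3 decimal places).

198.528 Da

Average mass = Σ (abundance × isotope mass) = 0.199131 × 196.9364 + 0.800869 × 198.9241
= 39.21614 + 159.31215 = 198.52829 Da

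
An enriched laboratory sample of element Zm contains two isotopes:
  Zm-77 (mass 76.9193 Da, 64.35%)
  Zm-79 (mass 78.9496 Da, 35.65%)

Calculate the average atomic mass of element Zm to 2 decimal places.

77.64 Da

Average mass = Σ (abundance × isotope mass) = 0.6435 × 76.9193 + 0.3565 × 78.9496
= 49.49757 + 28.14553 = 77.64310 Da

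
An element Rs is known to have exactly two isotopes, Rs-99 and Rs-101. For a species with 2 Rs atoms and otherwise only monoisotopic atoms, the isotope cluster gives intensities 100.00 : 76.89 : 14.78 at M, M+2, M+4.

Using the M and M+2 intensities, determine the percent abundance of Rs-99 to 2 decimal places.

Let p = fractional abundance of Rs-99. I(M+2)/I(M) = [C(2,1)·p^1·(1−p)] / p^2 = 2·(1−p)/p = 76.89/100.00 = 0.7689
(1−p)/p = 0.7689/2 = 0.3845  ⇒  p = 1/(1 + 0.3845) = 0.7223
Rs-99: 72.23%, Rs-101: 27.77%.

72.23%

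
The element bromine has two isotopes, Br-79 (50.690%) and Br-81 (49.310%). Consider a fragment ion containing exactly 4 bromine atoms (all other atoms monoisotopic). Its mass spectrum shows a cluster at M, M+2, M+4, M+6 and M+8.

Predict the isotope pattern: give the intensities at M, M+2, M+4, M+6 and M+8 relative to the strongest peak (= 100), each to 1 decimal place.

Expanding (0.50690 + 0.49310)^4:
P(M) = 0.50690^4 = 0.066022
P(M+2) = 4 × 0.50690^3 × 0.49310^1 = 0.256899
P(M+4) = 6 × 0.50690^2 × 0.49310^2 = 0.374857
P(M+6) = 4 × 0.50690^1 × 0.49310^3 = 0.243101
P(M+8) = 0.49310^4 = 0.059121
The M+4 peak is largest (0.374857); scaling to 100 gives 17.6 : 68.5 : 100.0 : 64.9 : 15.8.

17.6 : 68.5 : 100.0 : 64.9 : 15.8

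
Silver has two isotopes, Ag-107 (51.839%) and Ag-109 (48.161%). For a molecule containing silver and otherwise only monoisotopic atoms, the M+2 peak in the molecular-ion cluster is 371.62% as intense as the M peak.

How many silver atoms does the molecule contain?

4

With n Ag atoms, P(M+2)/P(M) = C(n,1)·p^(n−1)q / p^n = n·q/p = n · 0.48161/0.51839.
n = 3.7162 × 0.51839/0.48161 = 4.00 ≈ 4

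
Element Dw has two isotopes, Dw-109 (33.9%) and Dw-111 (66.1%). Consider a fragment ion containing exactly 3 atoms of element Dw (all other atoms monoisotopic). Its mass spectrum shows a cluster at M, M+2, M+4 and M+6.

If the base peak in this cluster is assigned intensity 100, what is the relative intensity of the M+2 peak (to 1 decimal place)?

Term probabilities: M 0.0390, M+2 0.2279, M+4 0.4443, M+6 0.2888. Base peak = M+4.
P(M+4) = C(3,2) × 0.339^1 × 0.661^2 = 3 × 0.3390 × 0.436921 = 0.444349 (base)
P(M+2) = C(3,1) × 0.339^2 × 0.661^1 = 3 × 0.114921 × 0.6610 = 0.227888
Relative intensity = 0.227888 / 0.444349 × 100 = 51.3

51.3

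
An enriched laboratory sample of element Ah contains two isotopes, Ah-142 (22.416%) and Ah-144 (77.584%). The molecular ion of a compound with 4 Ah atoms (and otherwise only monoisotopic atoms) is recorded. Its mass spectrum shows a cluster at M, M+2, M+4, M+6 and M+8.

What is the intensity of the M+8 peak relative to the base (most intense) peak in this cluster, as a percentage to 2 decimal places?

Term probabilities: M 0.0025, M+2 0.0350, M+4 0.1815, M+6 0.4187, M+8 0.3623. Base peak = M+6.
P(M+6) = C(4,3) × 0.22416^1 × 0.77584^3 = 4 × 0.22416 × 0.46699959 = 0.418731 (base)
P(M+8) = C(4,4) × 0.22416^0 × 0.77584^4 = 1 × 1.0000 × 0.36231696 = 0.362317
Relative intensity = 0.362317 / 0.418731 × 100 = 86.53

86.53%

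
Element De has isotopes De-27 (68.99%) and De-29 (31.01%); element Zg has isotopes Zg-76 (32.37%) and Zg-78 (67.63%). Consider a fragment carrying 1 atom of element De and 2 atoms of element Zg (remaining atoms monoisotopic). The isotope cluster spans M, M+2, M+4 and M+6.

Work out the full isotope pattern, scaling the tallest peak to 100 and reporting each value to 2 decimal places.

Element De pattern (n=1): 0.6899 : 0.3101
Element Zg pattern (n=2): 0.10478169 : 0.43783662 : 0.45738169
Convolve the two distributions (both contribute in 2-u steps):
  M: 0.6899×0.10478169 = 0.072289
  M+2: 0.6899×0.43783662 + 0.3101×0.10478169 = 0.334556
  M+4: 0.6899×0.45738169 + 0.3101×0.43783662 = 0.451321
  M+6: 0.3101×0.45738169 = 0.141834
Scale to base peak (0.451321) = 100: 16.02 : 74.13 : 100.00 : 31.43

16.02 : 74.13 : 100.00 : 31.43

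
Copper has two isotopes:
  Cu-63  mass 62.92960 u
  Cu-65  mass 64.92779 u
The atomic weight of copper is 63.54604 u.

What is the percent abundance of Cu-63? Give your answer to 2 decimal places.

69.15%

With x = fraction of Cu-63 (so Cu-65 is 1 − x):
62.92960·x + 64.92779·(1 − x) = 63.54604
(62.92960 − 64.92779)·x = 63.54604 − 64.92779
x = -1.38175 / -1.99819 = 0.69150 → 69.15% Cu-63, 30.85% Cu-65.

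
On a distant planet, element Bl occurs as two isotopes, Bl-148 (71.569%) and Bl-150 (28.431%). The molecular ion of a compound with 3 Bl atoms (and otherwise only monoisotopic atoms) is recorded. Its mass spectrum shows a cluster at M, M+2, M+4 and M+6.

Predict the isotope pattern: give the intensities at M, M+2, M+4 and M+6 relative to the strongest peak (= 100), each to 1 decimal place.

83.9 : 100.0 : 39.7 : 5.3

Expanding (0.71569 + 0.28431)^3:
P(M) = 0.71569^3 = 0.366585
P(M+2) = 3 × 0.71569^2 × 0.28431^1 = 0.436881
P(M+4) = 3 × 0.71569^1 × 0.28431^2 = 0.173552
P(M+6) = 0.28431^3 = 0.022981
The M+2 peak is largest (0.436881); scaling to 100 gives 83.9 : 100.0 : 39.7 : 5.3.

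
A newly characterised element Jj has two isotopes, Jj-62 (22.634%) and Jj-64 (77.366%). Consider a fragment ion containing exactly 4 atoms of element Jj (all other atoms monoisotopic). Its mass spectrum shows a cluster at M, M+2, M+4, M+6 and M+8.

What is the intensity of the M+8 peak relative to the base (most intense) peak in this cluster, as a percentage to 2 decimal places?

(0.22634 + 0.77366)^4 gives M 0.0026, M+2 0.0359, M+4 0.1840, M+6 0.4192, M+8 0.3583; the largest is M+6.
P(M+6) = C(4,3) × 0.22634^1 × 0.77366^3 = 4 × 0.22634 × 0.46307403 = 0.419249 (base)
P(M+8) = C(4,4) × 0.22634^0 × 0.77366^4 = 1 × 1.0000 × 0.35826186 = 0.358262
Relative intensity = 0.358262 / 0.419249 × 100 = 85.45

85.45%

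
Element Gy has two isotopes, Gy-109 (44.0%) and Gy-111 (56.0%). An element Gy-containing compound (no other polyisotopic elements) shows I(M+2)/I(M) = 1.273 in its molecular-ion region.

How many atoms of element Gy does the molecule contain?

With n Gy atoms, P(M+2)/P(M) = C(n,1)·p^(n−1)q / p^n = n·q/p = n · 0.560/0.440.
n = 1.273 × 0.440/0.560 = 1.00 ≈ 1

1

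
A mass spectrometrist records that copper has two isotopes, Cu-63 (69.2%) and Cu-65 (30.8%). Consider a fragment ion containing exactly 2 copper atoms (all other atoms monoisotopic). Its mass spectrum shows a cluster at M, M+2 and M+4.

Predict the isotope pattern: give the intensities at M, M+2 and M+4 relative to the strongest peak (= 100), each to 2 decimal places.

Each Cu atom is independently Cu-63 (p = 0.692) or Cu-65 (q = 0.308); the cluster is the binomial expansion (p + q)^2.
P(M) = 0.692^2 = 0.478864
P(M+2) = 2 × 0.692^1 × 0.308^1 = 0.426272
P(M+4) = 0.308^2 = 0.094864
The M peak is largest (0.478864); scaling to 100 gives 100.00 : 89.02 : 19.81.

100.00 : 89.02 : 19.81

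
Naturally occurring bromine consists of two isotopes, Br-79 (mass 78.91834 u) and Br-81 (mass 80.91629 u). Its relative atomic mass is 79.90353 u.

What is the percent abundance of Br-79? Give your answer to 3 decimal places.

Writing the weighted mean with unknown fraction x of Br-79:
78.91834·x + 80.91629·(1 − x) = 79.90353
(78.91834 − 80.91629)·x = 79.90353 − 80.91629
x = -1.01276 / -1.99795 = 0.50690 → 50.690% Br-79, 49.310% Br-81.

50.690%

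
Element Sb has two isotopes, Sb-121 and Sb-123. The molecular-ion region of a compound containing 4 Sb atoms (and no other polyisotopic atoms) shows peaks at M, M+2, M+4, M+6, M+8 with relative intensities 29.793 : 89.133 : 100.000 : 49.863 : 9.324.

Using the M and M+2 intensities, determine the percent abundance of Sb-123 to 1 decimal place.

Let p = fractional abundance of Sb-121. I(M+2)/I(M) = [C(4,1)·p^3·(1−p)] / p^4 = 4·(1−p)/p = 89.133/29.793 = 2.9917
(1−p)/p = 2.9917/4 = 0.7479  ⇒  p = 1/(1 + 0.7479) = 0.5721
Sb-121: 57.2%, Sb-123: 42.8%.

42.8%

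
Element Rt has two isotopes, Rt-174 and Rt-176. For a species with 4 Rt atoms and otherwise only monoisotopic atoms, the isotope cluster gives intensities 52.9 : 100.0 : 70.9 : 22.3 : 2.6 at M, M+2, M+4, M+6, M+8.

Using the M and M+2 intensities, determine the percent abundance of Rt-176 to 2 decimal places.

32.09%

Let p = fractional abundance of Rt-174. I(M+2)/I(M) = [C(4,1)·p^3·(1−p)] / p^4 = 4·(1−p)/p = 100.0/52.9 = 1.8904
(1−p)/p = 1.8904/4 = 0.4726  ⇒  p = 1/(1 + 0.4726) = 0.6791
Rt-174: 67.91%, Rt-176: 32.09%.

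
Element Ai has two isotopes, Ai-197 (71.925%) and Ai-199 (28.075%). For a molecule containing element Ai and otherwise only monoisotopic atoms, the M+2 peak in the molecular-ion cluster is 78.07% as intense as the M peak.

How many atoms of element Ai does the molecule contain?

2

For n independent Ai atoms, I(M+2)/I(M) = n · (abundance Ai-199) / (abundance Ai-197) = n · 0.28075/0.71925.
n = 0.7807 × 0.71925/0.28075 = 2.00 ≈ 2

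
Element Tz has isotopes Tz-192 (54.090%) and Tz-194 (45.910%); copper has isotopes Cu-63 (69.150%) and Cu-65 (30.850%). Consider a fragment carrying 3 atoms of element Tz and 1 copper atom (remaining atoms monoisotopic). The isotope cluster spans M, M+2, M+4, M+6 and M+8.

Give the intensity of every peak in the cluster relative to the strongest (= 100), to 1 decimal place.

30.3 : 90.8 : 100.0 : 47.8 : 8.3

Element Tz pattern (n=3): 0.15825263 : 0.40296053 : 0.34202104 : 0.0967658
Copper pattern (n=1): 0.6915 : 0.3085
Convolve the two distributions (both contribute in 2-u steps):
  M: 0.15825263×0.6915 = 0.109432
  M+2: 0.15825263×0.3085 + 0.40296053×0.6915 = 0.327468
  M+4: 0.40296053×0.3085 + 0.34202104×0.6915 = 0.360821
  M+6: 0.34202104×0.3085 + 0.0967658×0.6915 = 0.172427
  M+8: 0.0967658×0.3085 = 0.029852
Scale to base peak (0.360821) = 100: 30.3 : 90.8 : 100.0 : 47.8 : 8.3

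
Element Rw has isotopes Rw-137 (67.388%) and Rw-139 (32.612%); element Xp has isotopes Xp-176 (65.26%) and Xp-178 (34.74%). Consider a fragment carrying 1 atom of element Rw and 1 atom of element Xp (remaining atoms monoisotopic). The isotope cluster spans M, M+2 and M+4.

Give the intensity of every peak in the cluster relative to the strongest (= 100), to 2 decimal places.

Element Rw pattern (n=1): 0.67388 : 0.32612
Element Xp pattern (n=1): 0.6526 : 0.3474
Convolve the two distributions (both contribute in 2-u steps):
  M: 0.67388×0.6526 = 0.439774
  M+2: 0.67388×0.3474 + 0.32612×0.6526 = 0.446932
  M+4: 0.32612×0.3474 = 0.113294
Scale to base peak (0.446932) = 100: 98.40 : 100.00 : 25.35

98.40 : 100.00 : 25.35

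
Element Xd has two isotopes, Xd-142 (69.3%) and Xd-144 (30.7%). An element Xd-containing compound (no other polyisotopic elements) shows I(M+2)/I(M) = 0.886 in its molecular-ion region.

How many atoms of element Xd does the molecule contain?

With n Xd atoms, P(M+2)/P(M) = C(n,1)·p^(n−1)q / p^n = n·q/p = n · 0.307/0.693.
n = 0.886 × 0.693/0.307 = 2.00 ≈ 2

2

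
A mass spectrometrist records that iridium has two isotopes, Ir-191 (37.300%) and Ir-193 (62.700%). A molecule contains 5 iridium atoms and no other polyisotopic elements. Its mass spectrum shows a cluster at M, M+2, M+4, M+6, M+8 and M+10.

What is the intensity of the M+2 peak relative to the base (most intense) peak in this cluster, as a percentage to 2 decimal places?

17.70%

Binomial terms of (0.37300 + 0.62700)^5: M 0.0072, M+2 0.0607, M+4 0.2040, M+6 0.3429, M+8 0.2882, M+10 0.0969 → M+6 is the base peak.
P(M+6) = C(5,3) × 0.37300^2 × 0.62700^3 = 10 × 0.139129 × 0.24649188 = 0.342942 (base)
P(M+2) = C(5,1) × 0.37300^4 × 0.62700^1 = 5 × 0.01935688 × 0.6270 = 0.060684
Relative intensity = 0.060684 / 0.342942 × 100 = 17.70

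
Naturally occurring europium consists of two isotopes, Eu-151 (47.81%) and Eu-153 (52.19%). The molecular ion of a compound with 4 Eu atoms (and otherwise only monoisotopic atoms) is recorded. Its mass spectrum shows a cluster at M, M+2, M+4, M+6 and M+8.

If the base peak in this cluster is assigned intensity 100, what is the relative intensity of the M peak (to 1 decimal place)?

14.0

(0.4781 + 0.5219)^4 gives M 0.0522, M+2 0.2281, M+4 0.3736, M+6 0.2719, M+8 0.0742; the largest is M+4.
P(M+4) = C(4,2) × 0.4781^2 × 0.5219^2 = 6 × 0.22857961 × 0.27237961 = 0.373563 (base)
P(M) = C(4,0) × 0.4781^4 × 0.5219^0 = 1 × 0.05224864 × 1.0000 = 0.052249
Relative intensity = 0.052249 / 0.373563 × 100 = 14.0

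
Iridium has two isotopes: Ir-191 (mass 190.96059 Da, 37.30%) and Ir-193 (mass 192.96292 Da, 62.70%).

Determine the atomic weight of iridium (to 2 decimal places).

The abundance-weighted mean is 0.3730 × 190.96059 + 0.6270 × 192.96292
= 71.228300 + 120.987751 = 192.216051 Da

192.22 Da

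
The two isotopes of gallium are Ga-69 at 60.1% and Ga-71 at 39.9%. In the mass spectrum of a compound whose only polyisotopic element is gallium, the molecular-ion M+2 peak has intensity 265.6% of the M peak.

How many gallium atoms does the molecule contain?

For n independent Ga atoms, I(M+2)/I(M) = n · (abundance Ga-71) / (abundance Ga-69) = n · 0.399/0.601.
n = 2.656 × 0.601/0.399 = 4.00 ≈ 4

4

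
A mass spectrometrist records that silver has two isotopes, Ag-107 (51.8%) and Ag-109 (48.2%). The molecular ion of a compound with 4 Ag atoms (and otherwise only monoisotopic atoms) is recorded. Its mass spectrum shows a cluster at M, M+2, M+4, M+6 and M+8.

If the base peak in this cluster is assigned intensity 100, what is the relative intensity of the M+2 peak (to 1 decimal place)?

71.6

Binomial terms of (0.518 + 0.482)^4: M 0.0720, M+2 0.2680, M+4 0.3740, M+6 0.2320, M+8 0.0540 → M+4 is the base peak.
P(M+4) = C(4,2) × 0.518^2 × 0.482^2 = 6 × 0.268324 × 0.232324 = 0.374029 (base)
P(M+2) = C(4,1) × 0.518^3 × 0.482^1 = 4 × 0.13899183 × 0.4820 = 0.267976
Relative intensity = 0.267976 / 0.374029 × 100 = 71.6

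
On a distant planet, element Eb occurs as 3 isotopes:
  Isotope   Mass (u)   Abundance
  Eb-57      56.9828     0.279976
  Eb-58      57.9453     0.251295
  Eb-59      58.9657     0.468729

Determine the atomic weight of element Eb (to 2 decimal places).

Average mass = Σ (abundance × isotope mass) = 0.279976 × 56.9828 + 0.251295 × 57.9453 + 0.468729 × 58.9657
= 15.95382 + 14.56136 + 27.63893 = 58.15411 u

58.15 u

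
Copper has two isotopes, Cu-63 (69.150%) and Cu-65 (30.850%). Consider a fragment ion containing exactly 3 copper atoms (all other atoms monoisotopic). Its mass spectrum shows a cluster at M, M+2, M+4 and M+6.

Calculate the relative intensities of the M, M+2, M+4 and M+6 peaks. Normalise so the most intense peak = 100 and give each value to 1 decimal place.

The 3 Cu atoms are independent, so intensities follow the terms of (0.69150 + 0.30850)^3.
P(M) = 0.69150^3 = 0.330656
P(M+2) = 3 × 0.69150^2 × 0.30850^1 = 0.442548
P(M+4) = 3 × 0.69150^1 × 0.30850^2 = 0.197435
P(M+6) = 0.30850^3 = 0.029361
The M+2 peak is largest (0.442548); scaling to 100 gives 74.7 : 100.0 : 44.6 : 6.6.

74.7 : 100.0 : 44.6 : 6.6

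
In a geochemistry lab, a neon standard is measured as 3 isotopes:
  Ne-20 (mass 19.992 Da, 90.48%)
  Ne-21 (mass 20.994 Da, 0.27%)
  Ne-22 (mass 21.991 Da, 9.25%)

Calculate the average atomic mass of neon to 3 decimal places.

The abundance-weighted mean is 0.9048 × 19.992 + 0.0027 × 20.994 + 0.0925 × 21.991
= 18.0888 + 0.0567 + 2.0342 = 20.1797 Da

20.180 Da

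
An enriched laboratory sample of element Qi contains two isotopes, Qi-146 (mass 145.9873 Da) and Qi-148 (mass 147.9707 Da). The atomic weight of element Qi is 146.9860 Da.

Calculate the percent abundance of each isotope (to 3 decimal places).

Qi-146: 49.647%, Qi-148: 50.353%

Writing the weighted mean with unknown fraction x of Qi-146:
145.9873·x + 147.9707·(1 − x) = 146.9860
(145.9873 − 147.9707)·x = 146.9860 − 147.9707
x = -0.9847 / -1.9834 = 0.49647 → 49.647% Qi-146, 50.353% Qi-148.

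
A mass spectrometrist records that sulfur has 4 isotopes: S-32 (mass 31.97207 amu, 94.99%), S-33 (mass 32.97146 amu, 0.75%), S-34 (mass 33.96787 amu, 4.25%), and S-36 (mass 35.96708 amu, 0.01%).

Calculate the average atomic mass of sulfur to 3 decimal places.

32.065 amu

Ar = Σ fᵢ·mᵢ = 0.9499 × 31.97207 + 0.0075 × 32.97146 + 0.0425 × 33.96787 + 0.0001 × 35.96708
= 30.370269 + 0.247286 + 1.443634 + 0.003597 = 32.064786 amu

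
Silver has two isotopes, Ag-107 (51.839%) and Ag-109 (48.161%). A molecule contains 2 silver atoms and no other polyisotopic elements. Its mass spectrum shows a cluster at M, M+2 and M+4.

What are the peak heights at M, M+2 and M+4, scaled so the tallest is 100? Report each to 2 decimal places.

53.82 : 100.00 : 46.45

Each Ag atom is independently Ag-107 (p = 0.51839) or Ag-109 (q = 0.48161); the cluster is the binomial expansion (p + q)^2.
P(M) = 0.51839^2 = 0.268728
P(M+2) = 2 × 0.51839^1 × 0.48161^1 = 0.499324
P(M+4) = 0.48161^2 = 0.231948
The M+2 peak is largest (0.499324); scaling to 100 gives 53.82 : 100.00 : 46.45.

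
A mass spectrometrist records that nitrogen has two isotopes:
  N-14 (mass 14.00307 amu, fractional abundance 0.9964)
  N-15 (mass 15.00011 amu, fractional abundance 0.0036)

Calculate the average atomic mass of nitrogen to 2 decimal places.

14.01 amu

Ar = Σ fᵢ·mᵢ = 0.9964 × 14.00307 + 0.0036 × 15.00011
= 13.952659 + 0.054000 = 14.006659 amu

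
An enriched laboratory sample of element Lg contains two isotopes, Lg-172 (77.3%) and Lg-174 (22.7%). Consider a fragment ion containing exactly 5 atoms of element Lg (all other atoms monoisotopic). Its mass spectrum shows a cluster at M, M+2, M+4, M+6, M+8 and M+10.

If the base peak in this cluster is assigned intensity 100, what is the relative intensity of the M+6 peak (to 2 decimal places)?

(0.773 + 0.227)^5 gives M 0.2760, M+2 0.4052, M+4 0.2380, M+6 0.0699, M+8 0.0103, M+10 0.0006; the largest is M+2.
P(M+2) = C(5,1) × 0.773^4 × 0.227^1 = 5 × 0.35704091 × 0.2270 = 0.405241 (base)
P(M+6) = C(5,3) × 0.773^2 × 0.227^3 = 10 × 0.597529 × 0.01169708 = 0.069893
Relative intensity = 0.069893 / 0.405241 × 100 = 17.25

17.25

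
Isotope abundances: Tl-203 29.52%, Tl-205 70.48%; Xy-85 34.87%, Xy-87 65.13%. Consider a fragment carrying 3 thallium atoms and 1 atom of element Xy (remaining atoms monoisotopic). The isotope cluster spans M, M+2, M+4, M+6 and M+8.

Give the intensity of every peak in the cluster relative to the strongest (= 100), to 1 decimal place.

Thallium pattern (n=3): 0.02572463 : 0.18425524 : 0.43991564 : 0.35010449
Element Xy pattern (n=1): 0.3487 : 0.6513
Convolve the two distributions (both contribute in 2-u steps):
  M: 0.02572463×0.3487 = 0.008970
  M+2: 0.02572463×0.6513 + 0.18425524×0.3487 = 0.081004
  M+4: 0.18425524×0.6513 + 0.43991564×0.3487 = 0.273404
  M+6: 0.43991564×0.6513 + 0.35010449×0.3487 = 0.408598
  M+8: 0.35010449×0.6513 = 0.228023
Scale to base peak (0.408598) = 100: 2.2 : 19.8 : 66.9 : 100.0 : 55.8

2.2 : 19.8 : 66.9 : 100.0 : 55.8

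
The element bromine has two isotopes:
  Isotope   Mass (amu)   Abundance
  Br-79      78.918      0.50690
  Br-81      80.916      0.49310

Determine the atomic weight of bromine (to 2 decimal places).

79.90 amu

Ar = Σ fᵢ·mᵢ = 0.50690 × 78.918 + 0.49310 × 80.916
= 40.0035 + 39.8997 = 79.9032 amu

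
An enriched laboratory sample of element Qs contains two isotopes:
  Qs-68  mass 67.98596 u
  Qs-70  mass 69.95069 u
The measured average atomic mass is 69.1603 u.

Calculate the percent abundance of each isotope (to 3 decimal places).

With x = fraction of Qs-68 (so Qs-70 is 1 − x):
67.98596·x + 69.95069·(1 − x) = 69.1603
(67.98596 − 69.95069)·x = 69.1603 − 69.95069
x = -0.79039 / -1.96473 = 0.40229 → 40.229% Qs-68, 59.771% Qs-70.

Qs-68: 40.229%, Qs-70: 59.771%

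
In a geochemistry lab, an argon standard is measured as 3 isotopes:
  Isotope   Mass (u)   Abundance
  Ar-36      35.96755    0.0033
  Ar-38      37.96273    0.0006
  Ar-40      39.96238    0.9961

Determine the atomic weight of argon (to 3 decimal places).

39.948 u

Ar = Σ fᵢ·mᵢ = 0.0033 × 35.96755 + 0.0006 × 37.96273 + 0.9961 × 39.96238
= 0.118693 + 0.022778 + 39.806527 = 39.947998 u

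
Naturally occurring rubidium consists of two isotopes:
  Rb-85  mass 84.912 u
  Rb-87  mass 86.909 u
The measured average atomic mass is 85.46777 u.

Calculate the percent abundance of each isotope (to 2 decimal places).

Rb-85: 72.17%, Rb-87: 27.83%

Writing the weighted mean with unknown fraction x of Rb-85:
84.912·x + 86.909·(1 − x) = 85.46777
(84.912 − 86.909)·x = 85.46777 − 86.909
x = -1.44123 / -1.997 = 0.72170 → 72.17% Rb-85, 27.83% Rb-87.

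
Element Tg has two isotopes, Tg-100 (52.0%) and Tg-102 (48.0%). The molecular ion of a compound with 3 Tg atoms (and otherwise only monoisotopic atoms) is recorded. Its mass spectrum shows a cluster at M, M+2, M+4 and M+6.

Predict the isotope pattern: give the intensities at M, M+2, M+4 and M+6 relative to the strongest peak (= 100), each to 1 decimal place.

36.1 : 100.0 : 92.3 : 28.4

Each Tg atom is independently Tg-100 (p = 0.520) or Tg-102 (q = 0.480); the cluster is the binomial expansion (p + q)^3.
P(M) = 0.520^3 = 0.140608
P(M+2) = 3 × 0.520^2 × 0.480^1 = 0.389376
P(M+4) = 3 × 0.520^1 × 0.480^2 = 0.359424
P(M+6) = 0.480^3 = 0.110592
The M+2 peak is largest (0.389376); scaling to 100 gives 36.1 : 100.0 : 92.3 : 28.4.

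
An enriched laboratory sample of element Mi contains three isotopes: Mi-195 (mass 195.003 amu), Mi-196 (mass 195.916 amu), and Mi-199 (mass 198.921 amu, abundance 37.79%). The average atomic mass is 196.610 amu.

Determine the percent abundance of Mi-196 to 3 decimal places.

13.843%

The remaining 62.21% is split between Mi-195 (fraction x) and Mi-196 (fraction 0.6221 − x).
Substituting: 195.003x + 195.916(0.6221 − x) = 121.4377541
(195.003 − 195.916)x = -0.4415895  ⇒  x = 0.48367, y = 0.13843
Mi-195: 48.367%, Mi-196: 13.843%.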